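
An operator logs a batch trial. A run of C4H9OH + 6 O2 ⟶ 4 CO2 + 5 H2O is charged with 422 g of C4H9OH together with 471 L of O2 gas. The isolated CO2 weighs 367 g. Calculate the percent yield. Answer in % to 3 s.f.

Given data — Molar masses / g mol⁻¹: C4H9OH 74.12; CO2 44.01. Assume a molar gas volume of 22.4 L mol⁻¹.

59.5 %

n(C4H9OH) = 422.0 / 74.12 = 5.693 mol
n(O2) = 471.0 / 22.4 = 21.03 mol
n/ν → C4H9OH: 5.693, O2: 3.505; O2 is limiting.
theoretical n(CO2) = (4/6) × 21.03 = 14.02 mol → 617.0 g
% yield = 367 / 617.0 × 100 = 59.48 %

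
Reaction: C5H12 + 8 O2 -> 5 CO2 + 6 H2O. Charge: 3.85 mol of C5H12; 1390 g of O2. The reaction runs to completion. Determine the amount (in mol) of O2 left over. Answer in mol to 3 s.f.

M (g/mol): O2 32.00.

12.6 mol

n(C5H12) = 3.850 mol
n(O2) = 1390 / 32.00 = 43.44 mol
n/ν for C5H12 = 3.850/1 = 3.850
n/ν for O2 = 43.44/8 = 5.430
Smallest n/ν is C5H12 → limiting reagent.
O2 consumed = (8/1) × 3.850 = 30.80 mol
O2 remaining = 43.44 − 30.80 = 12.64 mol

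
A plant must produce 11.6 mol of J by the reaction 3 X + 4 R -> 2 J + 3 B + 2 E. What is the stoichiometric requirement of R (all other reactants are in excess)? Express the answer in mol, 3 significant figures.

n(J) = 11.60 mol
n(R) = (4/2) × 11.60 = 23.20 mol

23.2 mol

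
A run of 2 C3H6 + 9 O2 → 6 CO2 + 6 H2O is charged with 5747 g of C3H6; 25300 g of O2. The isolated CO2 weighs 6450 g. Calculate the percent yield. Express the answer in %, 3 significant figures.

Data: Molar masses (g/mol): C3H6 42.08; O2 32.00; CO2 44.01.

n(C3H6) = 5747 / 42.08 = 136.6 mol
n(O2) = 25300 / 32.00 = 790.6 mol
n/ν → C3H6: 68.30, O2: 87.84; C3H6 is limiting.
theoretical n(CO2) = (6/2) × 136.6 = 409.8 mol → 18040 g
% yield = 6450 / 18040 × 100 = 35.75 %

35.8 %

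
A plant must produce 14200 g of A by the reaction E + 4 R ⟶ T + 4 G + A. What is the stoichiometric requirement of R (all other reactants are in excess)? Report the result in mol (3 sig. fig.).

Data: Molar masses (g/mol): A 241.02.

n(A) = 14200 / 241.02 = 58.92 mol
n(R) = (4/1) × 58.92 = 235.7 mol

236 mol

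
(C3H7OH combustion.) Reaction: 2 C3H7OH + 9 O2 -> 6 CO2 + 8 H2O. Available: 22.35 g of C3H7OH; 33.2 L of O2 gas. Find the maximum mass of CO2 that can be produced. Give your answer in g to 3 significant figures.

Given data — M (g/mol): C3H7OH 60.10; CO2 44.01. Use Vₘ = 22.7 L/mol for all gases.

n(C3H7OH) = 22.35 / 60.10 = 0.3719 mol
n(O2) = 33.20 / 22.7 = 1.463 mol
n/ν → C3H7OH: 0.1860, O2: 0.1626; O2 is limiting.
n(CO2) = (6/9) × 1.463 = 0.9753 mol
mass = 0.9753 × 44.01 = 42.92 g

42.9 g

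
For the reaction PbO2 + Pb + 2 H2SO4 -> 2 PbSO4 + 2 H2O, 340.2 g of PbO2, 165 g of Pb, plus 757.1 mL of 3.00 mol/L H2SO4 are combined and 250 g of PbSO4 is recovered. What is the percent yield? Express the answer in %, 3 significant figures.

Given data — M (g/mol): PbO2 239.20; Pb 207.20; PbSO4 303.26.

51.8 %

n(PbO2) = 340.2 / 239.20 = 1.422 mol
n(Pb) = 165.0 / 207.20 = 0.7963 mol
n(H2SO4) = 3.00 × 757.1/1000 = 2.271 mol
n/ν for PbO2 = 1.422/1 = 1.422
n/ν for Pb = 0.7963/1 = 0.7963
n/ν for H2SO4 = 2.271/2 = 1.136
Smallest n/ν is Pb → limiting reagent.
theoretical n(PbSO4) = (2/1) × 0.7963 = 1.593 mol → 483.1 g
% yield = 250 / 483.1 × 100 = 51.75 %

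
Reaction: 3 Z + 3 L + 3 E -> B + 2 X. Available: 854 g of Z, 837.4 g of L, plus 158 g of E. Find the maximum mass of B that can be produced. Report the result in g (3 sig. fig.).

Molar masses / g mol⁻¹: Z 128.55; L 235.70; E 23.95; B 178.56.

211 g

n(Z) = 854.0 / 128.55 = 6.643 mol
n(L) = 837.4 / 235.70 = 3.553 mol
n(E) = 158.0 / 23.95 = 6.597 mol
n/ν for Z = 6.643/3 = 2.214
n/ν for L = 3.553/3 = 1.184
n/ν for E = 6.597/3 = 2.199
Smallest n/ν is L → limiting reagent.
n(B) = (1/3) × 3.553 = 1.184 mol
mass = 1.184 × 178.56 = 211.4 g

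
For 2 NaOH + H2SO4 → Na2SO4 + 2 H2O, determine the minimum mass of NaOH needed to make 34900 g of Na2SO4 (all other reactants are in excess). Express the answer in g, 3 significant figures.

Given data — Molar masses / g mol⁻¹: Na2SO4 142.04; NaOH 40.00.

n(Na2SO4) = 34900 / 142.04 = 245.7 mol
n(NaOH) = (2/1) × 245.7 = 491.4 mol
mass = 491.4 × 40.00 = 19660 g

19700 g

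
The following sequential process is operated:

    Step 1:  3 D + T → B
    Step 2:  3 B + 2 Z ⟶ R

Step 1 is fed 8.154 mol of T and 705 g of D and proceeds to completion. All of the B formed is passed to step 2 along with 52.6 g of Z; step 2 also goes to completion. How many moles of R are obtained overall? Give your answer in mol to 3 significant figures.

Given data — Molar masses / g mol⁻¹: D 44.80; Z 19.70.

1.34 mol

Step 1:
n(T) = 8.154 mol
n(D) = 705.0 / 44.80 = 15.74 mol
n/ν for T = 8.154/1 = 8.154
n/ν for D = 15.74/3 = 5.247
Smallest n/ν is D → limiting reagent.
n(B) produced = (1/3) × 15.74 = 5.247 mol
Step 2:
n(B) available = 5.247 mol
n(Z) = 52.60 / 19.70 = 2.670 mol
n/ν for B = 5.247/3 = 1.749
n/ν for Z = 2.670/2 = 1.335
Smallest n/ν is Z → limiting reagent.
n(R) = (1/2) × 2.670 = 1.335 mol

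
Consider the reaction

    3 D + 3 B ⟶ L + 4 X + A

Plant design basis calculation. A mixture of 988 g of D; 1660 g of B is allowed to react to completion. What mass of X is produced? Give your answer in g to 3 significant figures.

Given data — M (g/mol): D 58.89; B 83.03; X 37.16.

831 g

n(D) = 988.0 / 58.89 = 16.78 mol
n(B) = 1660 / 83.03 = 19.99 mol
n/ν for D = 16.78/3 = 5.593
n/ν for B = 19.99/3 = 6.663
Smallest n/ν is D → limiting reagent.
n(X) = (4/3) × 16.78 = 22.37 mol
mass = 22.37 × 37.16 = 831.3 g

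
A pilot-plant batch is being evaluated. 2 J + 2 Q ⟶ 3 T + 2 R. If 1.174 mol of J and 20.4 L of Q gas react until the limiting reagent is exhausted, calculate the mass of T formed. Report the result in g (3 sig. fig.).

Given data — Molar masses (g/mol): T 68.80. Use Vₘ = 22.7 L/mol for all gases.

n(J) = 1.174 mol
n(Q) = 20.40 / 22.7 = 0.8987 mol
n/ν → J: 0.5870, Q: 0.4494; Q is limiting.
n(T) = (3/2) × 0.8987 = 1.348 mol
mass = 1.348 × 68.80 = 92.74 g

92.7 g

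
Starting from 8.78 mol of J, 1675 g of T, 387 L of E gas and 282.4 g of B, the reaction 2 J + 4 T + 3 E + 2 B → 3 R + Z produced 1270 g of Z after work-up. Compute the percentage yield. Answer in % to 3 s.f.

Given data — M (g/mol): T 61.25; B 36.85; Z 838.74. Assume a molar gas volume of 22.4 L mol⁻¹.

39.5 %

n(J) = 8.780 mol
n(T) = 1675 / 61.25 = 27.35 mol
n(E) = 387.0 / 22.4 = 17.28 mol
n(B) = 282.4 / 36.85 = 7.664 mol
n/ν → J: 4.390, T: 6.838, E: 5.760, B: 3.832; B is limiting.
theoretical n(Z) = (1/2) × 7.664 = 3.832 mol → 3214 g
% yield = 1270 / 3214 × 100 = 39.51 %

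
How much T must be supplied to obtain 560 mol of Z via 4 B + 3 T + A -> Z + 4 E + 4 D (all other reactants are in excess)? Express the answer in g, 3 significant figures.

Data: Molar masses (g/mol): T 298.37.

n(Z) = 560.0 mol
n(T) = (3/1) × 560.0 = 1680 mol
mass = 1680 × 298.37 = 501300 g

501000 g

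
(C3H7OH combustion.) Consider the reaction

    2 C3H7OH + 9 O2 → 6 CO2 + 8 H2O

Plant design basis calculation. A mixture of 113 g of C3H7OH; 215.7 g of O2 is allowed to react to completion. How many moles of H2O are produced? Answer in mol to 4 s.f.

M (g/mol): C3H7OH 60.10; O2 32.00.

5.992 mol

n(C3H7OH) = 113.0 / 60.10 = 1.880 mol
n(O2) = 215.7 / 32.00 = 6.741 mol
n/ν → C3H7OH: 0.9400, O2: 0.7490; O2 is limiting.
n(H2O) = (8/9) × 6.741 = 5.992 mol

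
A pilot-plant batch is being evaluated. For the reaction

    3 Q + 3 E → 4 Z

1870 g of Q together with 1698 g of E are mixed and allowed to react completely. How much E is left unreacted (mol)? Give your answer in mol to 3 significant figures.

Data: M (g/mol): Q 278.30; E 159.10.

n(Q) = 1870 / 278.30 = 6.719 mol
n(E) = 1698 / 159.10 = 10.67 mol
n/ν for Q = 6.719/3 = 2.240
n/ν for E = 10.67/3 = 3.557
Smallest n/ν is Q → limiting reagent.
E consumed = (3/3) × 6.719 = 6.719 mol
E remaining = 10.67 − 6.719 = 3.951 mol

3.95 mol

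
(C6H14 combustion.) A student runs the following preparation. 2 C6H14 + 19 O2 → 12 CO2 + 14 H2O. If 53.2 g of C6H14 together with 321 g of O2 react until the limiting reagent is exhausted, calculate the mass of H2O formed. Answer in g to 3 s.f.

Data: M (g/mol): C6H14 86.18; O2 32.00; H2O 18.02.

77.9 g

n(C6H14) = 53.20 / 86.18 = 0.6173 mol
n(O2) = 321.0 / 32.00 = 10.03 mol
n/ν for C6H14 = 0.6173/2 = 0.3087
n/ν for O2 = 10.03/19 = 0.5279
Smallest n/ν is C6H14 → limiting reagent.
n(H2O) = (14/2) × 0.6173 = 4.321 mol
mass = 4.321 × 18.02 = 77.86 g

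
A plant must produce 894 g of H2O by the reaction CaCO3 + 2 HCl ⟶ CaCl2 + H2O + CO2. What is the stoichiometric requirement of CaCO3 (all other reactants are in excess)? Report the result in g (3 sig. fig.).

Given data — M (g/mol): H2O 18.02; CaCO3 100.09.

n(H2O) = 894 / 18.02 = 49.61 mol
n(CaCO3) = (1/1) × 49.61 = 49.61 mol
mass = 49.61 × 100.09 = 4965 g

4970 g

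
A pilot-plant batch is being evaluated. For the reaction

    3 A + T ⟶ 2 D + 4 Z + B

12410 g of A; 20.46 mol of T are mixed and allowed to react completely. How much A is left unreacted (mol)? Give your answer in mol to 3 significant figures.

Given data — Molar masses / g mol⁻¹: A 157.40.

17.5 mol

n(A) = 12410 / 157.40 = 78.84 mol
n(T) = 20.46 mol
n/ν → A: 26.28, T: 20.46; T is limiting.
A consumed = (3/1) × 20.46 = 61.38 mol
A remaining = 78.84 − 61.38 = 17.46 mol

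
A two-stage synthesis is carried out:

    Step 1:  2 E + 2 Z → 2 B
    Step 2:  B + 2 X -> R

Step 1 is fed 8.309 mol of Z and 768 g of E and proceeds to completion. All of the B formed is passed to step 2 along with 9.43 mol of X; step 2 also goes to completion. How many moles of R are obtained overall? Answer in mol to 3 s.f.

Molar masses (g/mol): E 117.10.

Step 1:
n(Z) = 8.309 mol
n(E) = 768.0 / 117.10 = 6.558 mol
n/ν for Z = 8.309/2 = 4.155
n/ν for E = 6.558/2 = 3.279
Smallest n/ν is E → limiting reagent.
n(B) produced = (2/2) × 6.558 = 6.558 mol
Step 2:
n(B) available = 6.558 mol
n(X) = 9.430 mol
n/ν for B = 6.558/1 = 6.558
n/ν for X = 9.430/2 = 4.715
Smallest n/ν is X → limiting reagent.
n(R) = (1/2) × 9.430 = 4.715 mol

4.72 mol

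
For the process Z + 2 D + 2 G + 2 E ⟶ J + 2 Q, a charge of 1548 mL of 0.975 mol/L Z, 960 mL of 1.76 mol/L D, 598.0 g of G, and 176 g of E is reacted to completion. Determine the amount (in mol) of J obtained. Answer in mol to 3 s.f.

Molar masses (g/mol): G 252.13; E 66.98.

0.845 mol

n(Z) = 0.975 × 1548/1000 = 1.509 mol
n(D) = 1.76 × 960.0/1000 = 1.690 mol
n(G) = 598.0 / 252.13 = 2.372 mol
n(E) = 176.0 / 66.98 = 2.628 mol
n/ν for Z = 1.509/1 = 1.509
n/ν for D = 1.690/2 = 0.8450
n/ν for G = 2.372/2 = 1.186
n/ν for E = 2.628/2 = 1.314
Smallest n/ν is D → limiting reagent.
n(J) = (1/2) × 1.690 = 0.8450 mol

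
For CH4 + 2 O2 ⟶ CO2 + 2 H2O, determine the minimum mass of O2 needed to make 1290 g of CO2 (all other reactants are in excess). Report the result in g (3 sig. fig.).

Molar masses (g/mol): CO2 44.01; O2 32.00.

n(CO2) = 1290 / 44.01 = 29.31 mol
n(O2) = (2/1) × 29.31 = 58.62 mol
mass = 58.62 × 32.00 = 1876 g

1880 g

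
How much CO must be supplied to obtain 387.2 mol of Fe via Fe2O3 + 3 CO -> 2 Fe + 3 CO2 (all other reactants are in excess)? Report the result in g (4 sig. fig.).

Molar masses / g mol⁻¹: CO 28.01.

n(Fe) = 387.2 mol
n(CO) = (3/2) × 387.2 = 580.8 mol
mass = 580.8 × 28.01 = 16270 g

16270 g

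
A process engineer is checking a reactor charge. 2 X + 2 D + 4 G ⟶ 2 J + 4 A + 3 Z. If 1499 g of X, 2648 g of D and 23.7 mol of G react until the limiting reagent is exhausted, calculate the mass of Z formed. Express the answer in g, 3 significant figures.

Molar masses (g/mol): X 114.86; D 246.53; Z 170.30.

n(X) = 1499 / 114.86 = 13.05 mol
n(D) = 2648 / 246.53 = 10.74 mol
n(G) = 23.70 mol
n/ν → X: 6.525, D: 5.370, G: 5.925; D is limiting.
n(Z) = (3/2) × 10.74 = 16.11 mol
mass = 16.11 × 170.30 = 2744 g

2740 g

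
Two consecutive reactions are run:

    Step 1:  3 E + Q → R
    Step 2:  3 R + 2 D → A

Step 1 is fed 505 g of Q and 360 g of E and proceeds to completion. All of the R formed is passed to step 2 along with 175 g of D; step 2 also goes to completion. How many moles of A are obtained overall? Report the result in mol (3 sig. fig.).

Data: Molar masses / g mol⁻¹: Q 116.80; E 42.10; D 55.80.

Step 1:
n(Q) = 505.0 / 116.80 = 4.324 mol
n(E) = 360.0 / 42.10 = 8.551 mol
n/ν for Q = 4.324/1 = 4.324
n/ν for E = 8.551/3 = 2.850
Smallest n/ν is E → limiting reagent.
n(R) produced = (1/3) × 8.551 = 2.850 mol
Step 2:
n(R) available = 2.850 mol
n(D) = 175.0 / 55.80 = 3.136 mol
n/ν for R = 2.850/3 = 0.9500
n/ν for D = 3.136/2 = 1.568
Smallest n/ν is R → limiting reagent.
n(A) = (1/3) × 2.850 = 0.9500 mol

0.950 mol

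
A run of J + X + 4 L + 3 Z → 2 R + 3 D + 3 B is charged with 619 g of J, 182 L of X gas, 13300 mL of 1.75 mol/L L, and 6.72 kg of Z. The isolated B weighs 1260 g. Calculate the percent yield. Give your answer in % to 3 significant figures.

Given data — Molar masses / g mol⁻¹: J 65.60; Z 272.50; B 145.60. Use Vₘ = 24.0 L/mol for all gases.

n(J) = 619.0 / 65.60 = 9.436 mol
n(X) = 182.0 / 24.0 = 7.583 mol
n(L) = 1.75 × 13300/1000 = 23.28 mol
n(Z) = 6.720×1000 / 272.50 = 24.66 mol
n/ν → J: 9.436, X: 7.583, L: 5.820, Z: 8.220; L is limiting.
theoretical n(B) = (3/4) × 23.28 = 17.46 mol → 2542 g
% yield = 1260 / 2542 × 100 = 49.57 %

49.6 %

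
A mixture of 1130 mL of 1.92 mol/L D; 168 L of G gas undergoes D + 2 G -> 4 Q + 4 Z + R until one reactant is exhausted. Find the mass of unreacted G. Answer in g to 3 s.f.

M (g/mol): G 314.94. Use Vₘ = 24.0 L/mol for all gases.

n(D) = 1.92 × 1130/1000 = 2.170 mol
n(G) = 168.0 / 24.0 = 7.000 mol
n/ν → D: 2.170, G: 3.500; D is limiting.
G consumed = (2/1) × 2.170 = 4.340 mol
G remaining = 7.000 − 4.340 = 2.660 mol
mass = 2.660 × 314.94 = 837.7 g

838 g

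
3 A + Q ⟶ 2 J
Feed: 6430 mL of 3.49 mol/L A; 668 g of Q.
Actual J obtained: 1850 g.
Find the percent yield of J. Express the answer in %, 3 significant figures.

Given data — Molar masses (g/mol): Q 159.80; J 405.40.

54.6 %

n(A) = 3.49 × 6430/1000 = 22.44 mol
n(Q) = 668.0 / 159.80 = 4.180 mol
n/ν for A = 22.44/3 = 7.480
n/ν for Q = 4.180/1 = 4.180
Smallest n/ν is Q → limiting reagent.
theoretical n(J) = (2/1) × 4.180 = 8.360 mol → 3389 g
% yield = 1850 / 3389 × 100 = 54.59 %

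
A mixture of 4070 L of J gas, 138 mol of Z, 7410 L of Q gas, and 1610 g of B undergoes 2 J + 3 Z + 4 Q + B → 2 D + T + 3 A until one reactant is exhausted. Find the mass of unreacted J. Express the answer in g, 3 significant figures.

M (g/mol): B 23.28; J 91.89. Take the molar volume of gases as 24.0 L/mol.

7130 g

n(J) = 4070 / 24.0 = 169.6 mol
n(Z) = 138.0 mol
n(Q) = 7410 / 24.0 = 308.8 mol
n(B) = 1610 / 23.28 = 69.16 mol
n/ν for J = 169.6/2 = 84.80
n/ν for Z = 138.0/3 = 46.00
n/ν for Q = 308.8/4 = 77.20
n/ν for B = 69.16/1 = 69.16
Smallest n/ν is Z → limiting reagent.
J consumed = (2/3) × 138.0 = 92.00 mol
J remaining = 169.6 − 92.00 = 77.60 mol
mass = 77.60 × 91.89 = 7131 g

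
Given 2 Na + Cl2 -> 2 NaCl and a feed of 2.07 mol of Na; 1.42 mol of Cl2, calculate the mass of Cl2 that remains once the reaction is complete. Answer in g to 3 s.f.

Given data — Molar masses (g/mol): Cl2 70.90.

n(Na) = 2.070 mol
n(Cl2) = 1.420 mol
n/ν for Na = 2.070/2 = 1.035
n/ν for Cl2 = 1.420/1 = 1.420
Smallest n/ν is Na → limiting reagent.
Cl2 consumed = (1/2) × 2.070 = 1.035 mol
Cl2 remaining = 1.420 − 1.035 = 0.3850 mol
mass = 0.3850 × 70.90 = 27.30 g

27.3 g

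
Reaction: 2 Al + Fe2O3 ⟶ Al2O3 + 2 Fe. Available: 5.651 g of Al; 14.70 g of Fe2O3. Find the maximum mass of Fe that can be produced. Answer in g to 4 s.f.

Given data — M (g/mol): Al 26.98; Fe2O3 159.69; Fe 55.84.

n(Al) = 5.651 / 26.98 = 0.2095 mol
n(Fe2O3) = 14.70 / 159.69 = 0.09205 mol
n/ν for Al = 0.2095/2 = 0.1048
n/ν for Fe2O3 = 0.09205/1 = 0.09205
Smallest n/ν is Fe2O3 → limiting reagent.
n(Fe) = (2/1) × 0.09205 = 0.1841 mol
mass = 0.1841 × 55.84 = 10.28 g

10.28 g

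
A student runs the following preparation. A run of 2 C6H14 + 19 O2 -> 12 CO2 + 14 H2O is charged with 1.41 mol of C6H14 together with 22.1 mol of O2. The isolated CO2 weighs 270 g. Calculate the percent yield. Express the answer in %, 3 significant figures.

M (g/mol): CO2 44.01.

72.5 %

n(C6H14) = 1.410 mol
n(O2) = 22.10 mol
n/ν → C6H14: 0.7050, O2: 1.163; C6H14 is limiting.
theoretical n(CO2) = (12/2) × 1.410 = 8.460 mol → 372.3 g
% yield = 270 / 372.3 × 100 = 72.52 %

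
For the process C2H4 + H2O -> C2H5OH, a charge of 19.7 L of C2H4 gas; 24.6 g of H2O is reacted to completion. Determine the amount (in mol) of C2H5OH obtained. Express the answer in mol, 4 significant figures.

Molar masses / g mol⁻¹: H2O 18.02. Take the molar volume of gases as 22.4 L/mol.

0.8795 mol

n(C2H4) = 19.70 / 22.4 = 0.8795 mol
n(H2O) = 24.60 / 18.02 = 1.365 mol
n/ν → C2H4: 0.8795, H2O: 1.365; C2H4 is limiting.
n(C2H5OH) = (1/1) × 0.8795 = 0.8795 mol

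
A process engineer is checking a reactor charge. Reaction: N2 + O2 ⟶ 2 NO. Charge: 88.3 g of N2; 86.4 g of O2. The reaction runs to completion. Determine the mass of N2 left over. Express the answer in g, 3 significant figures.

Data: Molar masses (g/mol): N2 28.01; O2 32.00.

12.7 g

n(N2) = 88.30 / 28.01 = 3.152 mol
n(O2) = 86.40 / 32.00 = 2.700 mol
n/ν → N2: 3.152, O2: 2.700; O2 is limiting.
N2 consumed = (1/1) × 2.700 = 2.700 mol
N2 remaining = 3.152 − 2.700 = 0.4520 mol
mass = 0.4520 × 28.01 = 12.66 g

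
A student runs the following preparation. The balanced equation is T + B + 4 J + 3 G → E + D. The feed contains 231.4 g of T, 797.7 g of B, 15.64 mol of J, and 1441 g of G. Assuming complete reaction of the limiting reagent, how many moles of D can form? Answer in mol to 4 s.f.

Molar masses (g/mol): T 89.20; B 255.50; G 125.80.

n(T) = 231.4 / 89.20 = 2.594 mol
n(B) = 797.7 / 255.50 = 3.122 mol
n(J) = 15.64 mol
n(G) = 1441 / 125.80 = 11.45 mol
n/ν → T: 2.594, B: 3.122, J: 3.910, G: 3.817; T is limiting.
n(D) = (1/1) × 2.594 = 2.594 mol

2.594 mol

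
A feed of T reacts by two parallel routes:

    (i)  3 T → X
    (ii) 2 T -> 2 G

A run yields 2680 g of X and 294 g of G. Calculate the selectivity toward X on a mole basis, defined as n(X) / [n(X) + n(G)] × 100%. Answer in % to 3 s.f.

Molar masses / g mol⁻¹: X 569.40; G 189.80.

n(X) = 2680 / 569.40 = 4.707 mol
n(G) = 294 / 189.80 = 1.549 mol
selectivity = 4.707/(4.707+1.549) × 100 = 75.24 %

75.2 %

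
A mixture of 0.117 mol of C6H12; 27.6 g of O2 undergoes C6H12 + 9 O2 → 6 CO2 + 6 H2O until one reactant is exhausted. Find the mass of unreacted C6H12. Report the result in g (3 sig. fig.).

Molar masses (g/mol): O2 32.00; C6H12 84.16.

1.78 g

n(C6H12) = 0.1170 mol
n(O2) = 27.60 / 32.00 = 0.8625 mol
n/ν → C6H12: 0.1170, O2: 0.09583; O2 is limiting.
C6H12 consumed = (1/9) × 0.8625 = 0.09583 mol
C6H12 remaining = 0.1170 − 0.09583 = 0.02117 mol
mass = 0.02117 × 84.16 = 1.782 g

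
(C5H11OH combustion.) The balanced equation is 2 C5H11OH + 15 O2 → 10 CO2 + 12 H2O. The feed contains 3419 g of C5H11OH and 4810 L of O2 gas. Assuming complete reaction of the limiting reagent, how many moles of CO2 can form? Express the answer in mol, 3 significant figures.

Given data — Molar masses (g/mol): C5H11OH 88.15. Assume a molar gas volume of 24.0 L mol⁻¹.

n(C5H11OH) = 3419 / 88.15 = 38.79 mol
n(O2) = 4810 / 24.0 = 200.4 mol
n/ν for C5H11OH = 38.79/2 = 19.40
n/ν for O2 = 200.4/15 = 13.36
Smallest n/ν is O2 → limiting reagent.
n(CO2) = (10/15) × 200.4 = 133.6 mol

134 mol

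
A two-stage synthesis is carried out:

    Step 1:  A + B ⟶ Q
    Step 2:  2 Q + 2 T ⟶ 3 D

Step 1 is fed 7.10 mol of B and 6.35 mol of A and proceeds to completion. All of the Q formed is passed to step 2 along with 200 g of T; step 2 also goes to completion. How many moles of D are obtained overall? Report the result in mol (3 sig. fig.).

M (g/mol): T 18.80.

Step 1:
n(B) = 7.100 mol
n(A) = 6.350 mol
n/ν for B = 7.100/1 = 7.100
n/ν for A = 6.350/1 = 6.350
Smallest n/ν is A → limiting reagent.
n(Q) produced = (1/1) × 6.350 = 6.350 mol
Step 2:
n(Q) available = 6.350 mol
n(T) = 200.0 / 18.80 = 10.64 mol
n/ν for Q = 6.350/2 = 3.175
n/ν for T = 10.64/2 = 5.320
Smallest n/ν is Q → limiting reagent.
n(D) = (3/2) × 6.350 = 9.525 mol

9.53 mol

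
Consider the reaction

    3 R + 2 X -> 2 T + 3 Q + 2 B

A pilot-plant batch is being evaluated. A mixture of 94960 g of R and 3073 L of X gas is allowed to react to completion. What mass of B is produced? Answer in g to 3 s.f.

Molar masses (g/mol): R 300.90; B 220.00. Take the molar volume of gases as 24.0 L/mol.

n(R) = 94960 / 300.90 = 315.6 mol
n(X) = 3073 / 24.0 = 128.0 mol
n/ν for R = 315.6/3 = 105.2
n/ν for X = 128.0/2 = 64.00
Smallest n/ν is X → limiting reagent.
n(B) = (2/2) × 128.0 = 128.0 mol
mass = 128.0 × 220.00 = 28160 g

28200 g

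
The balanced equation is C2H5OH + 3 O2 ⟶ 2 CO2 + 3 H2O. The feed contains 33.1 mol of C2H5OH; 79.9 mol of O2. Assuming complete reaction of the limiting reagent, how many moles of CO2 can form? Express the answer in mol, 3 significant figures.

n(C2H5OH) = 33.10 mol
n(O2) = 79.90 mol
n/ν for C2H5OH = 33.10/1 = 33.10
n/ν for O2 = 79.90/3 = 26.63
Smallest n/ν is O2 → limiting reagent.
n(CO2) = (2/3) × 79.90 = 53.27 mol

53.3 mol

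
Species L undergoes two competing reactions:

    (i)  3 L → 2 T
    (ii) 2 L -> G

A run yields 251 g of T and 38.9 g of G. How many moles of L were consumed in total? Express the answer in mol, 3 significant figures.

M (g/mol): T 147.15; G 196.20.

2.96 mol

n(T) = 251 / 147.15 = 1.706 mol
n(G) = 38.9 / 196.20 = 0.1983 mol
n(L) via (i) = (3/2)×1.706 = 2.559 mol
n(L) via (ii) = (2/1)×0.1983 = 0.3966 mol
total n(L) = 2.559 + 0.3966 = 2.956 mol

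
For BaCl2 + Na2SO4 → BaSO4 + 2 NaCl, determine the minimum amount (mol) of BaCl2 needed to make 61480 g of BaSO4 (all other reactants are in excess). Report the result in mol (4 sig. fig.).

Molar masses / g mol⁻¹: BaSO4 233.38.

263.4 mol

n(BaSO4) = 61480 / 233.38 = 263.4 mol
n(BaCl2) = (1/1) × 263.4 = 263.4 mol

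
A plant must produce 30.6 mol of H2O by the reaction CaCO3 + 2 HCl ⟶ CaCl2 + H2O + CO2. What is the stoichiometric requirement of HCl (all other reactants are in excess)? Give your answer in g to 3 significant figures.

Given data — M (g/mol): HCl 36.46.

n(H2O) = 30.60 mol
n(HCl) = (2/1) × 30.60 = 61.20 mol
mass = 61.20 × 36.46 = 2231 g

2230 g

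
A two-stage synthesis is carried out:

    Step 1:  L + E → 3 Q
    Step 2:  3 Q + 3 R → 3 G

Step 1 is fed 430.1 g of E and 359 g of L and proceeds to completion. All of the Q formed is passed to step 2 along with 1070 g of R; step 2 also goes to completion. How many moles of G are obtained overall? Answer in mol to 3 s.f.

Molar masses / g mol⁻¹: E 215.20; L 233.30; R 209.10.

4.62 mol

Step 1:
n(E) = 430.1 / 215.20 = 1.999 mol
n(L) = 359.0 / 233.30 = 1.539 mol
n/ν → E: 1.999, L: 1.539; L is limiting.
n(Q) produced = (3/1) × 1.539 = 4.617 mol
Step 2:
n(Q) available = 4.617 mol
n(R) = 1070 / 209.10 = 5.117 mol
n/ν → Q: 1.539, R: 1.706; Q is limiting.
n(G) = (3/3) × 4.617 = 4.617 mol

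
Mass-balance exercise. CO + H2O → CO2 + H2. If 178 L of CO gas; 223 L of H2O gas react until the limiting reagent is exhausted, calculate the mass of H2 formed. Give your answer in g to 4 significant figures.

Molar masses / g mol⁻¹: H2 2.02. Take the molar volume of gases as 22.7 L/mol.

n(CO) = 178.0 / 22.7 = 7.841 mol
n(H2O) = 223.0 / 22.7 = 9.824 mol
n/ν for CO = 7.841/1 = 7.841
n/ν for H2O = 9.824/1 = 9.824
Smallest n/ν is CO → limiting reagent.
n(H2) = (1/1) × 7.841 = 7.841 mol
mass = 7.841 × 2.02 = 15.84 g

15.84 g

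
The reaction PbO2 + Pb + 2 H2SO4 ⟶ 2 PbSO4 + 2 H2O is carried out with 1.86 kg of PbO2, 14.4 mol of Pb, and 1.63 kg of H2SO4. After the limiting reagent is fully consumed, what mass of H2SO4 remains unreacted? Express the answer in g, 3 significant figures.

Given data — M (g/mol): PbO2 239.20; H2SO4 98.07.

105 g

n(PbO2) = 1.860×1000 / 239.20 = 7.776 mol
n(Pb) = 14.40 mol
n(H2SO4) = 1.630×1000 / 98.07 = 16.62 mol
n/ν for PbO2 = 7.776/1 = 7.776
n/ν for Pb = 14.40/1 = 14.40
n/ν for H2SO4 = 16.62/2 = 8.310
Smallest n/ν is PbO2 → limiting reagent.
H2SO4 consumed = (2/1) × 7.776 = 15.55 mol
H2SO4 remaining = 16.62 − 15.55 = 1.070 mol
mass = 1.070 × 98.07 = 104.9 g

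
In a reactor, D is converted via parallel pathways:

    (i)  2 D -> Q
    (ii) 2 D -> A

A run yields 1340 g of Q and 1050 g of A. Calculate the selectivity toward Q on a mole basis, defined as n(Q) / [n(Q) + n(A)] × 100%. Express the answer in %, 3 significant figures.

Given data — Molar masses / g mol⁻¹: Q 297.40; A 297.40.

n(Q) = 1340 / 297.40 = 4.506 mol
n(A) = 1050 / 297.40 = 3.531 mol
selectivity = 4.506/(4.506+3.531) × 100 = 56.07 %

56.1 %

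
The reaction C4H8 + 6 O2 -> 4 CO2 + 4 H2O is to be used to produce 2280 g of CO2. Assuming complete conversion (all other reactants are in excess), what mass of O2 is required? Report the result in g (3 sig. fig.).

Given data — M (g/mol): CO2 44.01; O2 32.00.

n(CO2) = 2280 / 44.01 = 51.81 mol
n(O2) = (6/4) × 51.81 = 77.72 mol
mass = 77.72 × 32.00 = 2487 g

2490 g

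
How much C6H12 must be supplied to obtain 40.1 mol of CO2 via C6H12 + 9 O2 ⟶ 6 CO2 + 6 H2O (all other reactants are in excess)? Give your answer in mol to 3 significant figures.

6.68 mol

n(CO2) = 40.10 mol
n(C6H12) = (1/6) × 40.10 = 6.683 mol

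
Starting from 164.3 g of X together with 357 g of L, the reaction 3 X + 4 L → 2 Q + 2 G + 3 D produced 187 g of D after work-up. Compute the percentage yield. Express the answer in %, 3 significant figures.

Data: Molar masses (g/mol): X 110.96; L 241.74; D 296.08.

n(X) = 164.3 / 110.96 = 1.481 mol
n(L) = 357.0 / 241.74 = 1.477 mol
n/ν for X = 1.481/3 = 0.4937
n/ν for L = 1.477/4 = 0.3693
Smallest n/ν is L → limiting reagent.
theoretical n(D) = (3/4) × 1.477 = 1.108 mol → 328.1 g
% yield = 187 / 328.1 × 100 = 56.99 %

57.0 %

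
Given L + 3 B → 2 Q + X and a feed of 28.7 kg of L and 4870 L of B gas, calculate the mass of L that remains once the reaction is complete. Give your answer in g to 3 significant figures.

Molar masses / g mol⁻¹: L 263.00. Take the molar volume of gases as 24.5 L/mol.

n(L) = 28.70×1000 / 263.00 = 109.1 mol
n(B) = 4870 / 24.5 = 198.8 mol
n/ν → L: 109.1, B: 66.27; B is limiting.
L consumed = (1/3) × 198.8 = 66.27 mol
L remaining = 109.1 − 66.27 = 42.83 mol
mass = 42.83 × 263.00 = 11260 g

11300 g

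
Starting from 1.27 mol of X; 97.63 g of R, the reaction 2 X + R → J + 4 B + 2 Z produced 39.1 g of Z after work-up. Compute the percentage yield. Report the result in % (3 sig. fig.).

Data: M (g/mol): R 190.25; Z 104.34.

36.5 %

n(X) = 1.270 mol
n(R) = 97.63 / 190.25 = 0.5132 mol
n/ν → X: 0.6350, R: 0.5132; R is limiting.
theoretical n(Z) = (2/1) × 0.5132 = 1.026 mol → 107.1 g
% yield = 39.1 / 107.1 × 100 = 36.51 %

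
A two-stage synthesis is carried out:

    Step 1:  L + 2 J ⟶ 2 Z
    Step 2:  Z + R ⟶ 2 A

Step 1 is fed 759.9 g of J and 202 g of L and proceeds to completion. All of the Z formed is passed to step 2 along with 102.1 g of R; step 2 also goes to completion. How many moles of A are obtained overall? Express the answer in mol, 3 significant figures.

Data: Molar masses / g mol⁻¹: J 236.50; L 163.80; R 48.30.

Step 1:
n(J) = 759.9 / 236.50 = 3.213 mol
n(L) = 202.0 / 163.80 = 1.233 mol
n/ν → J: 1.607, L: 1.233; L is limiting.
n(Z) produced = (2/1) × 1.233 = 2.466 mol
Step 2:
n(Z) available = 2.466 mol
n(R) = 102.1 / 48.30 = 2.114 mol
n/ν → Z: 2.466, R: 2.114; R is limiting.
n(A) = (2/1) × 2.114 = 4.228 mol

4.23 mol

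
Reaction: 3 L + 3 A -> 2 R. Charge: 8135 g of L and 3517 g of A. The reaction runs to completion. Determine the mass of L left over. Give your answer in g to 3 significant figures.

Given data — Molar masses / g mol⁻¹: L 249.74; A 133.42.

n(L) = 8135 / 249.74 = 32.57 mol
n(A) = 3517 / 133.42 = 26.36 mol
n/ν → L: 10.86, A: 8.787; A is limiting.
L consumed = (3/3) × 26.36 = 26.36 mol
L remaining = 32.57 − 26.36 = 6.210 mol
mass = 6.210 × 249.74 = 1551 g

1550 g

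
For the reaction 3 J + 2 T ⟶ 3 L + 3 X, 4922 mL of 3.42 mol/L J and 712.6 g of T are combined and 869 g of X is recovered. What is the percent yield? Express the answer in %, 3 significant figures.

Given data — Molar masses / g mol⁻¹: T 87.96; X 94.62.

n(J) = 3.42 × 4922/1000 = 16.83 mol
n(T) = 712.6 / 87.96 = 8.101 mol
n/ν for J = 16.83/3 = 5.610
n/ν for T = 8.101/2 = 4.051
Smallest n/ν is T → limiting reagent.
theoretical n(X) = (3/2) × 8.101 = 12.15 mol → 1150 g
% yield = 869 / 1150 × 100 = 75.57 %

75.6 %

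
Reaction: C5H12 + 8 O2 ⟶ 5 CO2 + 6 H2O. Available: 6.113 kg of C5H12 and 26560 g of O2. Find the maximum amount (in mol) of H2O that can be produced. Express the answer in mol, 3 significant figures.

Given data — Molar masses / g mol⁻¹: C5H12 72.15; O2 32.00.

n(C5H12) = 6.113×1000 / 72.15 = 84.73 mol
n(O2) = 26560 / 32.00 = 830.0 mol
n/ν for C5H12 = 84.73/1 = 84.73
n/ν for O2 = 830.0/8 = 103.8
Smallest n/ν is C5H12 → limiting reagent.
n(H2O) = (6/1) × 84.73 = 508.4 mol

508 mol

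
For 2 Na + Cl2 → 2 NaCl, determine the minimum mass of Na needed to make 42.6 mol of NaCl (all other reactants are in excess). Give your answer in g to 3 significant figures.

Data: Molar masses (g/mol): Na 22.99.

979 g

n(NaCl) = 42.60 mol
n(Na) = (2/2) × 42.60 = 42.60 mol
mass = 42.60 × 22.99 = 979.4 g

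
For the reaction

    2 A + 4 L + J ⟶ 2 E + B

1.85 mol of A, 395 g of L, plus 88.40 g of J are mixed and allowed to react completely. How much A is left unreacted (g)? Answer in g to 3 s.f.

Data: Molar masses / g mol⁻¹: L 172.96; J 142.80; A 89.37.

63.3 g

n(A) = 1.850 mol
n(L) = 395.0 / 172.96 = 2.284 mol
n(J) = 88.40 / 142.80 = 0.6190 mol
n/ν → A: 0.9250, L: 0.5710, J: 0.6190; L is limiting.
A consumed = (2/4) × 2.284 = 1.142 mol
A remaining = 1.850 − 1.142 = 0.7080 mol
mass = 0.7080 × 89.37 = 63.27 g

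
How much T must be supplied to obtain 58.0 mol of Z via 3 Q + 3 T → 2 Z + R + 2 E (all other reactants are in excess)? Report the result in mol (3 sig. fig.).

87.0 mol

n(Z) = 58.00 mol
n(T) = (3/2) × 58.00 = 87.00 mol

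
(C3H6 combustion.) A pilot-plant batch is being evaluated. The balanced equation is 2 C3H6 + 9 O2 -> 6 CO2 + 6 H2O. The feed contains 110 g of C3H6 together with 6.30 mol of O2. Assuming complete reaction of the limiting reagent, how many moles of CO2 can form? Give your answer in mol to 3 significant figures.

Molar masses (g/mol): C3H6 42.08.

4.20 mol

n(C3H6) = 110.0 / 42.08 = 2.614 mol
n(O2) = 6.300 mol
n/ν for C3H6 = 2.614/2 = 1.307
n/ν for O2 = 6.300/9 = 0.7000
Smallest n/ν is O2 → limiting reagent.
n(CO2) = (6/9) × 6.300 = 4.200 mol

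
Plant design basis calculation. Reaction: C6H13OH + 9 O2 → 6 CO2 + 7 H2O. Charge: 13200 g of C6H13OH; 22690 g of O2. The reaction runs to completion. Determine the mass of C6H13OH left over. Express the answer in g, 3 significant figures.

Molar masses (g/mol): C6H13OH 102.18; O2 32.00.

n(C6H13OH) = 13200 / 102.18 = 129.2 mol
n(O2) = 22690 / 32.00 = 709.1 mol
n/ν for C6H13OH = 129.2/1 = 129.2
n/ν for O2 = 709.1/9 = 78.79
Smallest n/ν is O2 → limiting reagent.
C6H13OH consumed = (1/9) × 709.1 = 78.79 mol
C6H13OH remaining = 129.2 − 78.79 = 50.41 mol
mass = 50.41 × 102.18 = 5151 g

5150 g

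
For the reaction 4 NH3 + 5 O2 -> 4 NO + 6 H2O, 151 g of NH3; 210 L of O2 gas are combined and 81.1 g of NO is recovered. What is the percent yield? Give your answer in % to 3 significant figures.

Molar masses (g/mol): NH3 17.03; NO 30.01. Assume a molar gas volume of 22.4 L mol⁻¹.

36.0 %

n(NH3) = 151.0 / 17.03 = 8.867 mol
n(O2) = 210.0 / 22.4 = 9.375 mol
n/ν for NH3 = 8.867/4 = 2.217
n/ν for O2 = 9.375/5 = 1.875
Smallest n/ν is O2 → limiting reagent.
theoretical n(NO) = (4/5) × 9.375 = 7.500 mol → 225.1 g
% yield = 81.1 / 225.1 × 100 = 36.03 %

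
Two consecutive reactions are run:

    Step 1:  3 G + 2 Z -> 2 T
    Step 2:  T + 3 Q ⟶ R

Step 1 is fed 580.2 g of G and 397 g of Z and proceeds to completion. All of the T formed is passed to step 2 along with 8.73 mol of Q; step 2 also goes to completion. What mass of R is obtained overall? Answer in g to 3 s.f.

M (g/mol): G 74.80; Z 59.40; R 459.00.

Step 1:
n(G) = 580.2 / 74.80 = 7.757 mol
n(Z) = 397.0 / 59.40 = 6.684 mol
n/ν for G = 7.757/3 = 2.586
n/ν for Z = 6.684/2 = 3.342
Smallest n/ν is G → limiting reagent.
n(T) produced = (2/3) × 7.757 = 5.171 mol
Step 2:
n(T) available = 5.171 mol
n(Q) = 8.730 mol
n/ν for T = 5.171/1 = 5.171
n/ν for Q = 8.730/3 = 2.910
Smallest n/ν is Q → limiting reagent.
n(R) = (1/3) × 8.730 = 2.910 mol
mass = 2.910 × 459.00 = 1336 g

1340 g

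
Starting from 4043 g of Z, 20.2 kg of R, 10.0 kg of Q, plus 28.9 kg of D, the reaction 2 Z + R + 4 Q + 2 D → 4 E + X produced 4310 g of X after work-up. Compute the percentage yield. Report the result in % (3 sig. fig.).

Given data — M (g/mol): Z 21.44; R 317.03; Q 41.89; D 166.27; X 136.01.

53.1 %

n(Z) = 4043 / 21.44 = 188.6 mol
n(R) = 20.20×1000 / 317.03 = 63.72 mol
n(Q) = 10.00×1000 / 41.89 = 238.7 mol
n(D) = 28.90×1000 / 166.27 = 173.8 mol
n/ν for Z = 188.6/2 = 94.30
n/ν for R = 63.72/1 = 63.72
n/ν for Q = 238.7/4 = 59.68
n/ν for D = 173.8/2 = 86.90
Smallest n/ν is Q → limiting reagent.
theoretical n(X) = (1/4) × 238.7 = 59.68 mol → 8117 g
% yield = 4310 / 8117 × 100 = 53.10 %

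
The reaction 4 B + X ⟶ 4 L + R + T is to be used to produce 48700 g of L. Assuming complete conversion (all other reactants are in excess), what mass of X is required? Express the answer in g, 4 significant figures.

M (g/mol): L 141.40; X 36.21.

3118 g

n(L) = 48700 / 141.40 = 344.4 mol
n(X) = (1/4) × 344.4 = 86.10 mol
mass = 86.10 × 36.21 = 3118 g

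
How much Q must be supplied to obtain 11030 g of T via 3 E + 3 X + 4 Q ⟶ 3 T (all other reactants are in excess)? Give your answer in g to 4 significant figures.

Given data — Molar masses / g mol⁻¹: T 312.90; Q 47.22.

2219 g

n(T) = 11030 / 312.90 = 35.25 mol
n(Q) = (4/3) × 35.25 = 47.00 mol
mass = 47.00 × 47.22 = 2219 g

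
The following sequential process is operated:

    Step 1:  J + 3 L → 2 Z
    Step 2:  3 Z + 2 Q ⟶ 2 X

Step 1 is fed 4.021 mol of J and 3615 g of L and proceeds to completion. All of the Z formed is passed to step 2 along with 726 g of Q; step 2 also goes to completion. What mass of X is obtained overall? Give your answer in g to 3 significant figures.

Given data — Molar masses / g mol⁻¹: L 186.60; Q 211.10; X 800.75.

Step 1:
n(J) = 4.021 mol
n(L) = 3615 / 186.60 = 19.37 mol
n/ν → J: 4.021, L: 6.457; J is limiting.
n(Z) produced = (2/1) × 4.021 = 8.042 mol
Step 2:
n(Z) available = 8.042 mol
n(Q) = 726.0 / 211.10 = 3.439 mol
n/ν → Z: 2.681, Q: 1.720; Q is limiting.
n(X) = (2/2) × 3.439 = 3.439 mol
mass = 3.439 × 800.75 = 2754 g

2750 g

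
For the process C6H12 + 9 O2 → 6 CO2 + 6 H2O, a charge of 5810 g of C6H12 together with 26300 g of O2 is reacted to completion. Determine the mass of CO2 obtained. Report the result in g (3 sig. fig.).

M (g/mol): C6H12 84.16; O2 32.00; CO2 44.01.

18200 g

n(C6H12) = 5810 / 84.16 = 69.04 mol
n(O2) = 26300 / 32.00 = 821.9 mol
n/ν for C6H12 = 69.04/1 = 69.04
n/ν for O2 = 821.9/9 = 91.32
Smallest n/ν is C6H12 → limiting reagent.
n(CO2) = (6/1) × 69.04 = 414.2 mol
mass = 414.2 × 44.01 = 18230 g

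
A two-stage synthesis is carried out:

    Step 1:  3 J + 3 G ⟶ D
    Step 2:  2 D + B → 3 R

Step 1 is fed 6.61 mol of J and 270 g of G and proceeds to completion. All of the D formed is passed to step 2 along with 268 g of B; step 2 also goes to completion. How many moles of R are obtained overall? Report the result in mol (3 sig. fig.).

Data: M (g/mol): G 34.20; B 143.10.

3.31 mol

Step 1:
n(J) = 6.610 mol
n(G) = 270.0 / 34.20 = 7.895 mol
n/ν for J = 6.610/3 = 2.203
n/ν for G = 7.895/3 = 2.632
Smallest n/ν is J → limiting reagent.
n(D) produced = (1/3) × 6.610 = 2.203 mol
Step 2:
n(D) available = 2.203 mol
n(B) = 268.0 / 143.10 = 1.873 mol
n/ν for D = 2.203/2 = 1.102
n/ν for B = 1.873/1 = 1.873
Smallest n/ν is D → limiting reagent.
n(R) = (3/2) × 2.203 = 3.305 mol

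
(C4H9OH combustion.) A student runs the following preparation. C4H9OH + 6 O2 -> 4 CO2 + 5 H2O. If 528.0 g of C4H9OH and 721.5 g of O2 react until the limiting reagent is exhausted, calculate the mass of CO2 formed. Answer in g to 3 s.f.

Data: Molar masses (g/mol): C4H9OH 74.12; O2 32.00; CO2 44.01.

662 g

n(C4H9OH) = 528.0 / 74.12 = 7.124 mol
n(O2) = 721.5 / 32.00 = 22.55 mol
n/ν → C4H9OH: 7.124, O2: 3.758; O2 is limiting.
n(CO2) = (4/6) × 22.55 = 15.03 mol
mass = 15.03 × 44.01 = 661.5 g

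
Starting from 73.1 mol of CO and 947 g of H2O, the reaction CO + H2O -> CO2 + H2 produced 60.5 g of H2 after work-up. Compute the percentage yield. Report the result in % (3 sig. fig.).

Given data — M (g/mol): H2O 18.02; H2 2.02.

n(CO) = 73.10 mol
n(H2O) = 947.0 / 18.02 = 52.55 mol
n/ν for CO = 73.10/1 = 73.10
n/ν for H2O = 52.55/1 = 52.55
Smallest n/ν is H2O → limiting reagent.
theoretical n(H2) = (1/1) × 52.55 = 52.55 mol → 106.2 g
% yield = 60.5 / 106.2 × 100 = 56.97 %

57.0 %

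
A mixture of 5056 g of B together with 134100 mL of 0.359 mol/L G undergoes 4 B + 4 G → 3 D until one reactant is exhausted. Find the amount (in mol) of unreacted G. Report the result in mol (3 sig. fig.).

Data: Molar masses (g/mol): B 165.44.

n(B) = 5056 / 165.44 = 30.56 mol
n(G) = 0.359 × 134100/1000 = 48.14 mol
n/ν for B = 30.56/4 = 7.640
n/ν for G = 48.14/4 = 12.04
Smallest n/ν is B → limiting reagent.
G consumed = (4/4) × 30.56 = 30.56 mol
G remaining = 48.14 − 30.56 = 17.58 mol

17.6 mol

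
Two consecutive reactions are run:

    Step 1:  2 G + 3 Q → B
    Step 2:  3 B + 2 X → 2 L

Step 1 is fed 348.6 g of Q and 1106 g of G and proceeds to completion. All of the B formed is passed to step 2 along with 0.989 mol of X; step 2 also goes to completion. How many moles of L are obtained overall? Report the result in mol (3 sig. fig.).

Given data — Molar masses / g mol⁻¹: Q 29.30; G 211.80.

0.989 mol

Step 1:
n(Q) = 348.6 / 29.30 = 11.90 mol
n(G) = 1106 / 211.80 = 5.222 mol
n/ν → Q: 3.967, G: 2.611; G is limiting.
n(B) produced = (1/2) × 5.222 = 2.611 mol
Step 2:
n(B) available = 2.611 mol
n(X) = 0.9890 mol
n/ν → B: 0.8703, X: 0.4945; X is limiting.
n(L) = (2/2) × 0.9890 = 0.9890 mol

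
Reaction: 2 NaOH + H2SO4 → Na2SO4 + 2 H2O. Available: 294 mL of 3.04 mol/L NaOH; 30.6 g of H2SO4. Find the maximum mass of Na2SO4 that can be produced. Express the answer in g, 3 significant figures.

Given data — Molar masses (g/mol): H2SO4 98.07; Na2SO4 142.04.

44.3 g

n(NaOH) = 3.04 × 294.0/1000 = 0.8938 mol
n(H2SO4) = 30.60 / 98.07 = 0.3120 mol
n/ν → NaOH: 0.4469, H2SO4: 0.3120; H2SO4 is limiting.
n(Na2SO4) = (1/1) × 0.3120 = 0.3120 mol
mass = 0.3120 × 142.04 = 44.32 g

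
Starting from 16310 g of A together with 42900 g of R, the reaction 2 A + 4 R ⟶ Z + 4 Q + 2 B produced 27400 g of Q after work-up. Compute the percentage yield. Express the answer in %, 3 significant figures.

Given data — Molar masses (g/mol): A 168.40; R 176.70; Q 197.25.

71.7 %

n(A) = 16310 / 168.40 = 96.85 mol
n(R) = 42900 / 176.70 = 242.8 mol
n/ν → A: 48.43, R: 60.70; A is limiting.
theoretical n(Q) = (4/2) × 96.85 = 193.7 mol → 38210 g
% yield = 27400 / 38210 × 100 = 71.71 %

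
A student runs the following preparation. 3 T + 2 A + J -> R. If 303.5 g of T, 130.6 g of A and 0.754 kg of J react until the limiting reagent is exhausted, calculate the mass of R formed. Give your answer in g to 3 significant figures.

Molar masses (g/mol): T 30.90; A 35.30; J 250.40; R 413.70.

765 g

n(T) = 303.5 / 30.90 = 9.822 mol
n(A) = 130.6 / 35.30 = 3.700 mol
n(J) = 0.7540×1000 / 250.40 = 3.011 mol
n/ν for T = 9.822/3 = 3.274
n/ν for A = 3.700/2 = 1.850
n/ν for J = 3.011/1 = 3.011
Smallest n/ν is A → limiting reagent.
n(R) = (1/2) × 3.700 = 1.850 mol
mass = 1.850 × 413.70 = 765.3 g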